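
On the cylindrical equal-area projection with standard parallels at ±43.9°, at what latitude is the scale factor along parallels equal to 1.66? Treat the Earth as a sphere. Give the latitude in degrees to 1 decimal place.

Cylindrical equal-area (φ₀ = 43.9°): h = cos φ / cos 43.9° along meridians, k = cos 43.9° / cos φ along parallels; h·k = 1.
k = cos φ₀ / cos φ = 1.66  ⇒  cos φ = cos 43.9° / 1.66 = 0.4341.
φ = arccos(0.4341) ≈ 64.3°.

64.3°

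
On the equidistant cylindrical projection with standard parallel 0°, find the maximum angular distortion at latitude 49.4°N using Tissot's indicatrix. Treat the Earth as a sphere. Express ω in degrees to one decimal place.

Plate carrée maps x = Rλ, y = Rφ. The meridian scale is h = 1 and the parallel scale is k = 1/cos φ = sec φ.
At 49.4°: h = 1.000, k = 1.537; principal scales a = 1.537, b = 1.000.
sin(ω/2) = (a − b)/(a + b) = 0.5366/2.537 = 0.2116, so ω = 2 arcsin(0.2116) ≈ 24.4°.

24.4°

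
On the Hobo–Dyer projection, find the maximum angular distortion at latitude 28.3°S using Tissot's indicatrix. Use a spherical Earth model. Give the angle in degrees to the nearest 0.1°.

11.9°

The Hobo–Dyer projection is cylindrical equal-area with φ₀ = 37.5°. A cylindrical equal-area projection with standard parallel φ₀ has meridian scale h = cos φ / cos φ₀ and parallel scale k = cos φ₀ / cos φ (so areas are preserved, h·k = 1).
At 28.3°: h = 1.110, k = 0.9010; principal scales a = 1.110, b = 0.9010.
sin(ω/2) = (a − b)/(a + b) = 0.2088/2.011 = 0.1038, so ω = 2 arcsin(0.1038) ≈ 11.9°.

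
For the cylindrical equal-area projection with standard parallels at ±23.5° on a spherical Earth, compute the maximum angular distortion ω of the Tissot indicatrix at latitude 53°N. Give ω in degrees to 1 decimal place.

46.9°

Cylindrical equal-area (φ₀ = 23.5°): h = cos φ / cos 23.5° along meridians, k = cos 23.5° / cos φ along parallels; h·k = 1.
At 53°: h = 0.6562, k = 1.524; principal scales a = 1.524, b = 0.6562.
sin(ω/2) = (a − b)/(a + b) = 0.8676/2.180 = 0.3980, so ω = 2 arcsin(0.3980) ≈ 46.9°.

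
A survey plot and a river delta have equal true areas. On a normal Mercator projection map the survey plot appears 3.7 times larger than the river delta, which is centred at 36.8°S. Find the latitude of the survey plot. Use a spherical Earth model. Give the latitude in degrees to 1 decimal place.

65.4°

For equal true areas on Mercator, apparent areas scale as sec²φ, so the ratio is cos²φ₂ / cos²φ₁.
cos²φ₂ / cos²φ₁ = 3.7  ⇒  cos φ₁ = cos 36.8° / √3.7 = 0.8007/1.924 = 0.4163.
φ₁ = arccos(0.4163) ≈ 65.4°.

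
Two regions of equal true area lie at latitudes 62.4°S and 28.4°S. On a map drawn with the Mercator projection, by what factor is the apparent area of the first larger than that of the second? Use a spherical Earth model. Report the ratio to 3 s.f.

On Mercator, area is exaggerated by sec²φ = 1/cos²φ.
At 62.4°: sec²(62.4°) = 1/0.4633² = 4.659.
At 28.4°: sec²(28.4°) = 1/0.8796² = 1.292.
Ratio = 4.659/1.292 = cos²(28.4°)/cos²(62.4°) ≈ 3.60.

3.60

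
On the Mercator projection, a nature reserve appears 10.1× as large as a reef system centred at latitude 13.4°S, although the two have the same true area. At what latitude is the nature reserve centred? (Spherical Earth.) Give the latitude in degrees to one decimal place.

72.2°

On Mercator, (apparent₁)/(apparent₂) = sec²φ₁ / sec²φ₂ when true areas are equal.
cos²φ₂ / cos²φ₁ = 10.1  ⇒  cos φ₁ = cos 13.4° / √10.1 = 0.9728/3.178 = 0.3061.
φ₁ = arccos(0.3061) ≈ 72.2°.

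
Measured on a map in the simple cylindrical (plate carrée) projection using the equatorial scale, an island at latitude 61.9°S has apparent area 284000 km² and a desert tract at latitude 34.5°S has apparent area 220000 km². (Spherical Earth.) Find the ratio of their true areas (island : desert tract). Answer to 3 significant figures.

0.738

On the plate carrée, areal scale = h·k = 1 × sec φ, so true area = apparent × cos φ.
True area of island: 284000 × cos(61.9°) = 284000 × 0.4710 = 133800 km².
True area of desert tract: 220000 × cos(34.5°) = 220000 × 0.8241 = 181300 km².
Ratio = 133800 / 181300 ≈ 0.738.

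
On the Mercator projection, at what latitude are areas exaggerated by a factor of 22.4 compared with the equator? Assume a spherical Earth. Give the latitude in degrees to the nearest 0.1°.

Mercator areal scale is sec²φ.
sec²φ = 22.4  ⇒  cos²φ = 0.04464  ⇒  cos φ = 0.2113.
φ = arccos(0.2113) ≈ 77.8°.

77.8°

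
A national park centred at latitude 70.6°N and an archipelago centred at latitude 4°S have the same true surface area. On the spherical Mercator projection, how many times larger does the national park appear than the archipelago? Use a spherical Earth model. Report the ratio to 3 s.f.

Mercator areal scale is sec²φ.
At 70.6°: sec²(70.6°) = 1/0.3322² = 9.064.
At 4°: sec²(4°) = 1/0.9976² = 1.005.
Ratio = 9.064/1.005 = cos²(4°)/cos²(70.6°) ≈ 9.02.

9.02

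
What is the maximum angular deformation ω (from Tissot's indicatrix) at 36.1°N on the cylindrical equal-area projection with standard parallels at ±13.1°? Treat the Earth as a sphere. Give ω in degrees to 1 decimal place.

A cylindrical equal-area projection with standard parallel φ₀ has meridian scale h = cos φ / cos φ₀ and parallel scale k = cos φ₀ / cos φ (so areas are preserved, h·k = 1).
At 36.1°: h = 0.8296, k = 1.205; principal scales a = 1.205, b = 0.8296.
sin(ω/2) = (a − b)/(a + b) = 0.3759/2.035 = 0.1847, so ω = 2 arcsin(0.1847) ≈ 21.3°.

21.3°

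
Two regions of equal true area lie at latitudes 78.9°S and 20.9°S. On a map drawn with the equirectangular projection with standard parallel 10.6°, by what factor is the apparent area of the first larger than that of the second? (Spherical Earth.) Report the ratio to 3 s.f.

4.85

With standard parallel φ₀ = 10.6°, the equirectangular projection gives x = Rλ cos φ₀, y = Rφ, so h = 1 and k = cos 10.6° / cos φ.
Areal scale at 78.9°: h·k = 1.000 × 5.106 = 5.106.
Areal scale at 20.9°: h·k = 1.000 × 1.052 = 1.052.
Ratio = 5.106/1.052 ≈ 4.85.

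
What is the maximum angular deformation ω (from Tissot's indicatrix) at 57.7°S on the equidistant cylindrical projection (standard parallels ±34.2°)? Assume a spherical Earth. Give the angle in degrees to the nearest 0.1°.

24.8°

With standard parallel φ₀ = 34.2°, the equirectangular projection gives x = Rλ cos φ₀, y = Rφ, so h = 1 and k = cos 34.2° / cos φ.
At 57.7°: h = 1.000, k = 1.548; principal scales a = 1.548, b = 1.000.
sin(ω/2) = (a − b)/(a + b) = 0.5478/2.548 = 0.2150, so ω = 2 arcsin(0.2150) ≈ 24.8°.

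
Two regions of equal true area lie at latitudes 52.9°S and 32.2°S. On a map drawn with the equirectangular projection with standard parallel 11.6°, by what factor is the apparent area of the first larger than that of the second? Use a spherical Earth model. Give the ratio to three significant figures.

The equidistant cylindrical projection with φ₀ = 11.6° has h = 1 (meridians true) and k = cos φ₀ / cos φ along parallels.
Areal scale at 52.9°: h·k = 1.000 × 1.624 = 1.624.
Areal scale at 32.2°: h·k = 1.000 × 1.158 = 1.158.
Ratio = 1.624/1.158 ≈ 1.40.

1.40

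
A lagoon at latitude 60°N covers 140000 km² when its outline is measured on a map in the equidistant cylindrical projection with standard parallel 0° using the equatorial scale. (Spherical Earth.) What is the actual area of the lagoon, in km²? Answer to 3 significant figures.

For the equirectangular projection with φ₀ = 0 (plate carrée), h = 1 along meridians and k = sec φ along parallels.
Areal scale = h·k = 1 × sec φ; at 60°, h = 1.000, k = 2.000, so h·k = 2.000.
True area = apparent / (areal scale) = 140000 / 2.000 ≈ 70000 km².

70000 km²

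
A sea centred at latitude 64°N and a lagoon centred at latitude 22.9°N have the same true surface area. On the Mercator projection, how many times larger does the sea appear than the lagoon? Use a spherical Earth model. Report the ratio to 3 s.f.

4.42

Mercator areal scale is sec²φ.
At 64°: sec²(64°) = 1/0.4384² = 5.204.
At 22.9°: sec²(22.9°) = 1/0.9212² = 1.178.
Ratio = 5.204/1.178 = cos²(22.9°)/cos²(64°) ≈ 4.42.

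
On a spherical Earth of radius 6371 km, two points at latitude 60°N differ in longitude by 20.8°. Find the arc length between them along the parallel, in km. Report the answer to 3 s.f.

Arc length along a parallel = R cos φ · Δλ (with Δλ in radians).
= 6371 × cos 60° × (20.8° × π/180) = 6371 × 0.5000 × 0.3630 ≈ 1160 km.

1160 km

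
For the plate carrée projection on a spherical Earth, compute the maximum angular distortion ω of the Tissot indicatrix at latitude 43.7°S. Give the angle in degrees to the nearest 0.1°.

Plate carrée maps x = Rλ, y = Rφ. The meridian scale is h = 1 and the parallel scale is k = 1/cos φ = sec φ.
At 43.7°: h = 1.000, k = 1.383; principal scales a = 1.383, b = 1.000.
sin(ω/2) = (a − b)/(a + b) = 0.3832/2.383 = 0.1608, so ω = 2 arcsin(0.1608) ≈ 18.5°.

18.5°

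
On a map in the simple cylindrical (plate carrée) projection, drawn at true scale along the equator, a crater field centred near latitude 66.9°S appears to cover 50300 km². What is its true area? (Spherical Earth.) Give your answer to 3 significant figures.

19700 km²

Plate carrée maps x = Rλ, y = Rφ. The meridian scale is h = 1 and the parallel scale is k = 1/cos φ = sec φ.
Areal scale = h·k = 1 × sec φ; at 66.9°, h = 1.000, k = 2.549, so h·k = 2.549.
True area = apparent / (areal scale) = 50300 / 2.549 ≈ 19700 km².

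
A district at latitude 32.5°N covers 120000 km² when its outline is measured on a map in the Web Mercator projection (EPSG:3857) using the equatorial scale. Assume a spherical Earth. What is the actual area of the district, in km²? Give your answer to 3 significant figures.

85400 km²

The Mercator projection is conformal; its linear scale factor is the same in every direction and equals sec φ = 1/cos φ.
Areal scale = k² = sec²φ = 1/cos²(32.5°) = 1/0.8434² = 1.406.
True area = apparent / (areal scale) = 120000 / 1.406 ≈ 85400 km².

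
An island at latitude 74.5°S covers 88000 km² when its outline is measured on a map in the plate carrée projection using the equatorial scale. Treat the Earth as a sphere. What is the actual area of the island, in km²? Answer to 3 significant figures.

In the plate carrée (x = Rλ, y = Rφ), meridians are true-scale (h = 1) and parallels are stretched by k = sec φ.
Areal scale = h·k = 1 × sec φ; at 74.5°, h = 1.000, k = 3.742, so h·k = 3.742.
True area = apparent / (areal scale) = 88000 / 3.742 ≈ 23500 km².

23500 km²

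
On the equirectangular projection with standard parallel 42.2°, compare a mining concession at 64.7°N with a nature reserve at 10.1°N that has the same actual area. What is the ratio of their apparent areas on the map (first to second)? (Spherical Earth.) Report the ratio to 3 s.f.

The equidistant cylindrical projection with φ₀ = 42.2° has h = 1 (meridians true) and k = cos φ₀ / cos φ along parallels.
Areal scale at 64.7°: h·k = 1.000 × 1.733 = 1.733.
Areal scale at 10.1°: h·k = 1.000 × 0.7525 = 0.7525.
Ratio = 1.733/0.7525 ≈ 2.30.

2.30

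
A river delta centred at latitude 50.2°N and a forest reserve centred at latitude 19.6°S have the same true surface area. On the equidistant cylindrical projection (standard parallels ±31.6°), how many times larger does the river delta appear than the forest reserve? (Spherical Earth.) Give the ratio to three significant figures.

In the equirectangular projection with standard parallel φ₀ = 31.6° (x = Rλ cos φ₀, y = Rφ), meridians are true-scale (h = 1) and the parallel scale is k = cos φ₀ / cos φ.
Areal scale at 50.2°: h·k = 1.000 × 1.331 = 1.331.
Areal scale at 19.6°: h·k = 1.000 × 0.9041 = 0.9041.
Ratio = 1.331/0.9041 ≈ 1.47.

1.47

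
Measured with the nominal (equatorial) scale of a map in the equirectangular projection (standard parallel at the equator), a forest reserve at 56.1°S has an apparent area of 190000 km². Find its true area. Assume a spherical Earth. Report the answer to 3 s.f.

For the equirectangular projection with φ₀ = 0 (plate carrée), h = 1 along meridians and k = sec φ along parallels.
Areal scale = h·k = 1 × sec φ; at 56.1°, h = 1.000, k = 1.793, so h·k = 1.793.
True area = apparent / (areal scale) = 190000 / 1.793 ≈ 106000 km².

106000 km²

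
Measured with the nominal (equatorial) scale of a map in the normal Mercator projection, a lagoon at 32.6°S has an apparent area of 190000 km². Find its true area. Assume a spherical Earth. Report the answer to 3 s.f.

Mercator is conformal, so the point scale is isotropic: h = k = sec φ = 1/cos φ.
Areal scale = k² = sec²φ = 1/cos²(32.6°) = 1/0.8425² = 1.409.
True area = apparent / (areal scale) = 190000 / 1.409 ≈ 135000 km².

135000 km²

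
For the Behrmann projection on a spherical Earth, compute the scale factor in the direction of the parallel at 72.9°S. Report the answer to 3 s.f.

Behrmann is a cylindrical equal-area projection with standard parallels at ±30°. For cylindrical equal-area with standard parallel φ₀, h = cos φ / cos φ₀ and k = cos φ₀ / cos φ, so h·k = 1.
k = cos 30° / cos 72.9° = 0.8660/0.2940 = 2.945.

2.95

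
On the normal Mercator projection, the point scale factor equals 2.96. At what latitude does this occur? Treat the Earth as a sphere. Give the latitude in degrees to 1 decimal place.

Mercator scale is k = sec φ = 1/cos φ.
1/cos φ = 2.96  ⇒  cos φ = 0.3378  ⇒  φ = arccos(0.3378) ≈ 70.3°.

70.3°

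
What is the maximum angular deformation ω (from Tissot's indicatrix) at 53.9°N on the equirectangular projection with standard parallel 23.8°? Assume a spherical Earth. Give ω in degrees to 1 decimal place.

25.0°

In the equirectangular projection with standard parallel φ₀ = 23.8° (x = Rλ cos φ₀, y = Rφ), meridians are true-scale (h = 1) and the parallel scale is k = cos φ₀ / cos φ.
At 53.9°: h = 1.000, k = 1.553; principal scales a = 1.553, b = 1.000.
sin(ω/2) = (a − b)/(a + b) = 0.5529/2.553 = 0.2166, so ω = 2 arcsin(0.2166) ≈ 25.0°.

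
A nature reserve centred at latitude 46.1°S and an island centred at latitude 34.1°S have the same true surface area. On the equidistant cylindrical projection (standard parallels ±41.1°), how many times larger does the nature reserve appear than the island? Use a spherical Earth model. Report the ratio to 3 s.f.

The equidistant cylindrical projection with φ₀ = 41.1° has h = 1 (meridians true) and k = cos φ₀ / cos φ along parallels.
Areal scale at 46.1°: h·k = 1.000 × 1.087 = 1.087.
Areal scale at 34.1°: h·k = 1.000 × 0.9100 = 0.9100.
Ratio = 1.087/0.9100 ≈ 1.19.

1.19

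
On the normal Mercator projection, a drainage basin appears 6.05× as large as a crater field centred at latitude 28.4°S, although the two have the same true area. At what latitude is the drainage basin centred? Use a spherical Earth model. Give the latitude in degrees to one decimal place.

69.0°

Mercator areal scale is sec²φ, so apparent-area ratio = sec²φ₁ / sec²φ₂ = cos²φ₂ / cos²φ₁.
cos²φ₂ / cos²φ₁ = 6.05  ⇒  cos φ₁ = cos 28.4° / √6.05 = 0.8796/2.460 = 0.3576.
φ₁ = arccos(0.3576) ≈ 69.0°.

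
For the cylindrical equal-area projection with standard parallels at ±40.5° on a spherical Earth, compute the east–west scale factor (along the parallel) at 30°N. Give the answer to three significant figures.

0.878

Cylindrical equal-area (φ₀ = 40.5°): h = cos φ / cos 40.5° along meridians, k = cos 40.5° / cos φ along parallels; h·k = 1.
k = cos 40.5° / cos 30° = 0.7604/0.8660 = 0.8780.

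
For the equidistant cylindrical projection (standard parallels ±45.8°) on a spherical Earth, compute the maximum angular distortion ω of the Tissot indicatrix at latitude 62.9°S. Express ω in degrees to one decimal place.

The equidistant cylindrical projection with φ₀ = 45.8° has h = 1 (meridians true) and k = cos φ₀ / cos φ along parallels.
At 62.9°: h = 1.000, k = 1.530; principal scales a = 1.530, b = 1.000.
sin(ω/2) = (a − b)/(a + b) = 0.5304/2.530 = 0.2096, so ω = 2 arcsin(0.2096) ≈ 24.2°.

24.2°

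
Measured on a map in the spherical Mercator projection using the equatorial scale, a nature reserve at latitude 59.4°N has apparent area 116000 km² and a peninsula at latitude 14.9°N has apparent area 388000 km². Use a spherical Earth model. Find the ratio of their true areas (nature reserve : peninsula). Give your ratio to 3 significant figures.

0.0830

On Mercator the areal scale is sec²φ, so true area = apparent × cos²φ.
True area of nature reserve: 116000 × cos²(59.4°) = 116000 × 0.2591 = 30060 km².
True area of peninsula: 388000 × cos²(14.9°) = 388000 × 0.9339 = 362300 km².
Ratio = 30060 / 362300 ≈ 0.0830.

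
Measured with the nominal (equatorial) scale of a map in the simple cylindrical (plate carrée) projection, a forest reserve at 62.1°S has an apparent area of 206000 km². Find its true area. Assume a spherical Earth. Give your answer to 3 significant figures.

Plate carrée maps x = Rλ, y = Rφ. The meridian scale is h = 1 and the parallel scale is k = 1/cos φ = sec φ.
Areal scale = h·k = 1 × sec φ; at 62.1°, h = 1.000, k = 2.137, so h·k = 2.137.
True area = apparent / (areal scale) = 206000 / 2.137 ≈ 96400 km².

96400 km²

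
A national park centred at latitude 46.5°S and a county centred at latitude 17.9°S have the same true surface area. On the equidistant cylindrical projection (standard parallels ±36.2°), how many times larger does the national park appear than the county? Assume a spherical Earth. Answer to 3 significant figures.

The equidistant cylindrical projection with φ₀ = 36.2° has h = 1 (meridians true) and k = cos φ₀ / cos φ along parallels.
Areal scale at 46.5°: h·k = 1.000 × 1.172 = 1.172.
Areal scale at 17.9°: h·k = 1.000 × 0.8480 = 0.8480.
Ratio = 1.172/0.8480 ≈ 1.38.

1.38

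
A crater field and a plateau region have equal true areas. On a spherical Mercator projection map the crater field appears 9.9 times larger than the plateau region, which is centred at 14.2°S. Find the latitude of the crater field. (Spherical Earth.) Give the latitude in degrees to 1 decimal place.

Mercator areal scale is sec²φ, so apparent-area ratio = sec²φ₁ / sec²φ₂ = cos²φ₂ / cos²φ₁.
cos²φ₂ / cos²φ₁ = 9.9  ⇒  cos φ₁ = cos 14.2° / √9.9 = 0.9694/3.146 = 0.3081.
φ₁ = arccos(0.3081) ≈ 72.1°.

72.1°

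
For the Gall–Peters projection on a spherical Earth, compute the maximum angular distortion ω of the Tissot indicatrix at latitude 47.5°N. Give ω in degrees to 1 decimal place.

The Gall–Peters projection is cylindrical equal-area with φ₀ = 45°. For cylindrical equal-area with standard parallel φ₀, h = cos φ / cos φ₀ and k = cos φ₀ / cos φ, so h·k = 1.
At 47.5°: h = 0.9554, k = 1.047; principal scales a = 1.047, b = 0.9554.
sin(ω/2) = (a − b)/(a + b) = 0.09122/2.002 = 0.04556, so ω = 2 arcsin(0.04556) ≈ 5.2°.

5.2°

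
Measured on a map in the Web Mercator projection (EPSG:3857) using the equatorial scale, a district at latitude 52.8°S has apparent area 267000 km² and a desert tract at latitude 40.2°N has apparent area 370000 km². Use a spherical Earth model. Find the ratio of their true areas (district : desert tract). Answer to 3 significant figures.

0.452

Mercator's areal exaggeration is sec²φ; hence true area = (apparent area) · cos²φ.
True area of district: 267000 × cos²(52.8°) = 267000 × 0.3655 = 97600 km².
True area of desert tract: 370000 × cos²(40.2°) = 370000 × 0.5834 = 215900 km².
Ratio = 97600 / 215900 ≈ 0.452.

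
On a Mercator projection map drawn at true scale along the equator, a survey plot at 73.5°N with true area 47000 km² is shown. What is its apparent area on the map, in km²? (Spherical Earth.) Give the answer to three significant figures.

The Mercator projection is conformal; its linear scale factor is the same in every direction and equals sec φ = 1/cos φ.
Areal scale = k² = sec²φ = 1/cos²(73.5°) = 1/0.2840² = 12.40.
Apparent area = 47000 × 12.40 ≈ 583000 km².

583000 km²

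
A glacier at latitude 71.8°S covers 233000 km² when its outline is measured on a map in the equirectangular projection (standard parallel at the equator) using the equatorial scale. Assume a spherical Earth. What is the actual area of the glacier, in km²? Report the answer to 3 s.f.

72800 km²

In the plate carrée (x = Rλ, y = Rφ), meridians are true-scale (h = 1) and parallels are stretched by k = sec φ.
Areal scale = h·k = 1 × sec φ; at 71.8°, h = 1.000, k = 3.202, so h·k = 3.202.
True area = apparent / (areal scale) = 233000 / 3.202 ≈ 72800 km².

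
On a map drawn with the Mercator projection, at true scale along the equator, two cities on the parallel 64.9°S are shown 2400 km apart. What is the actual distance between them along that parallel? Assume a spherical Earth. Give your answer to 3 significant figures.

1020 km

For Mercator, h = k = sec φ (a conformal cylindrical projection has a single point scale, 1/cos φ).
Along the parallel at 64.9°, map distances are exaggerated by k = sec 64.9° = 2.357.
True distance = 2400 / 2.357 = 2400 × cos 64.9° ≈ 1020 km.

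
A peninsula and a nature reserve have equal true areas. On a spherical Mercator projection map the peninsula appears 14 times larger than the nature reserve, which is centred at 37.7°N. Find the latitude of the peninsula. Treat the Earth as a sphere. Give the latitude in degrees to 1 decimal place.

Mercator areal scale is sec²φ, so apparent-area ratio = sec²φ₁ / sec²φ₂ = cos²φ₂ / cos²φ₁.
cos²φ₂ / cos²φ₁ = 14  ⇒  cos φ₁ = cos 37.7° / √14 = 0.7912/3.742 = 0.2115.
φ₁ = arccos(0.2115) ≈ 77.8°.

77.8°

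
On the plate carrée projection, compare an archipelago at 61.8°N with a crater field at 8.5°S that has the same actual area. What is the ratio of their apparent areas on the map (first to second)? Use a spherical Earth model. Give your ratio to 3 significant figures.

2.09

Plate carrée maps x = Rλ, y = Rφ. The meridian scale is h = 1 and the parallel scale is k = 1/cos φ = sec φ.
Areal scale at 61.8°: h·k = 1.000 × 2.116 = 2.116.
Areal scale at 8.5°: h·k = 1.000 × 1.011 = 1.011.
Ratio = 2.116/1.011 ≈ 2.09.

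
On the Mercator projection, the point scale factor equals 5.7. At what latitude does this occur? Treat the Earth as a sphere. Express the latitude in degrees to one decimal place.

Mercator scale is k = sec φ = 1/cos φ.
1/cos φ = 5.7  ⇒  cos φ = 0.1754  ⇒  φ = arccos(0.1754) ≈ 79.9°.

79.9°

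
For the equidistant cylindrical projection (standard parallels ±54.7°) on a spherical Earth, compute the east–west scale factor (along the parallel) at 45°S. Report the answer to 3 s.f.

0.817

In the equirectangular projection with standard parallel φ₀ = 54.7° (x = Rλ cos φ₀, y = Rφ), meridians are true-scale (h = 1) and the parallel scale is k = cos φ₀ / cos φ.
k = cos 54.7° / cos 45° = 0.5779/0.7071 = 0.8172.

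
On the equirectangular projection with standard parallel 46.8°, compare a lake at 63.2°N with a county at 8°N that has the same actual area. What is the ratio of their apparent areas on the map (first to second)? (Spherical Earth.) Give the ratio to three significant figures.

2.20

In the equirectangular projection with standard parallel φ₀ = 46.8° (x = Rλ cos φ₀, y = Rφ), meridians are true-scale (h = 1) and the parallel scale is k = cos φ₀ / cos φ.
Areal scale at 63.2°: h·k = 1.000 × 1.518 = 1.518.
Areal scale at 8°: h·k = 1.000 × 0.6913 = 0.6913.
Ratio = 1.518/0.6913 ≈ 2.20.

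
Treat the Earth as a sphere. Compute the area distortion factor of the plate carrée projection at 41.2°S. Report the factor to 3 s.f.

1.33

For the equirectangular projection with φ₀ = 0 (plate carrée), h = 1 along meridians and k = sec φ along parallels.
Areal scale = h·k = 1 × sec φ; at 41.2°, h = 1.000, k = 1.329, so h·k = 1.329.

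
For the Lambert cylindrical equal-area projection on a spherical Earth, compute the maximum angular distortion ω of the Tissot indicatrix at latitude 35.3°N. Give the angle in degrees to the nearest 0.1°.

23.1°

The Lambert cylindrical equal-area projection is the cylindrical equal-area projection with its standard parallel at the equator (φ₀ = 0). For cylindrical equal-area with standard parallel φ₀, h = cos φ / cos φ₀ and k = cos φ₀ / cos φ, so h·k = 1.
At 35.3°: h = 0.8161, k = 1.225; principal scales a = 1.225, b = 0.8161.
sin(ω/2) = (a − b)/(a + b) = 0.4091/2.041 = 0.2004, so ω = 2 arcsin(0.2004) ≈ 23.1°.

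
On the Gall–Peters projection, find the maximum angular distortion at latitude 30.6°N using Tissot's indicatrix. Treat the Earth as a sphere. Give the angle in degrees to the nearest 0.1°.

The Gall–Peters projection is cylindrical equal-area with φ₀ = 45°. A cylindrical equal-area projection with standard parallel φ₀ has meridian scale h = cos φ / cos φ₀ and parallel scale k = cos φ₀ / cos φ (so areas are preserved, h·k = 1).
At 30.6°: h = 1.217, k = 0.8215; principal scales a = 1.217, b = 0.8215.
sin(ω/2) = (a − b)/(a + b) = 0.3958/2.039 = 0.1941, so ω = 2 arcsin(0.1941) ≈ 22.4°.

22.4°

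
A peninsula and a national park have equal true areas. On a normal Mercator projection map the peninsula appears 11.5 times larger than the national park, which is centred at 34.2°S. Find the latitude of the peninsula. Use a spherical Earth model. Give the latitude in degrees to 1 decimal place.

75.9°

For equal true areas on Mercator, apparent areas scale as sec²φ, so the ratio is cos²φ₂ / cos²φ₁.
cos²φ₂ / cos²φ₁ = 11.5  ⇒  cos φ₁ = cos 34.2° / √11.5 = 0.8271/3.391 = 0.2439.
φ₁ = arccos(0.2439) ≈ 75.9°.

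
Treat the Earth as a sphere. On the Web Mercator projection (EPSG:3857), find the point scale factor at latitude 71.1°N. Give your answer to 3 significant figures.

The Mercator projection is conformal; its linear scale factor is the same in every direction and equals sec φ = 1/cos φ.
k = 1/cos 71.1° = 1/0.3239 = 3.087.

3.09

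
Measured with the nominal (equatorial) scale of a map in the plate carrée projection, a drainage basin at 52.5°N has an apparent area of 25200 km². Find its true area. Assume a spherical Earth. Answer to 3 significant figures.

Plate carrée maps x = Rλ, y = Rφ. The meridian scale is h = 1 and the parallel scale is k = 1/cos φ = sec φ.
Areal scale = h·k = 1 × sec φ; at 52.5°, h = 1.000, k = 1.643, so h·k = 1.643.
True area = apparent / (areal scale) = 25200 / 1.643 ≈ 15300 km².

15300 km²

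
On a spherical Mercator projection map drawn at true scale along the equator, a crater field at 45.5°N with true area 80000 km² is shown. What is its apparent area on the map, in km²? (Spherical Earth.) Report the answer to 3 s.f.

163000 km²

The Mercator projection is conformal; its linear scale factor is the same in every direction and equals sec φ = 1/cos φ.
Areal scale = k² = sec²φ = 1/cos²(45.5°) = 1/0.7009² = 2.036.
Apparent area = 80000 × 2.036 ≈ 163000 km².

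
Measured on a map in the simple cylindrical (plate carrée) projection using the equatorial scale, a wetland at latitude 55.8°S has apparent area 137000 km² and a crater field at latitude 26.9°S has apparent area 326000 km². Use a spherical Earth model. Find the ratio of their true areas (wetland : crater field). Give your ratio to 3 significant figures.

0.265

On the plate carrée, areal scale = h·k = 1 × sec φ, so true area = apparent × cos φ.
True area of wetland: 137000 × cos(55.8°) = 137000 × 0.5621 = 77010 km².
True area of crater field: 326000 × cos(26.9°) = 326000 × 0.8918 = 290700 km².
Ratio = 77010 / 290700 ≈ 0.265.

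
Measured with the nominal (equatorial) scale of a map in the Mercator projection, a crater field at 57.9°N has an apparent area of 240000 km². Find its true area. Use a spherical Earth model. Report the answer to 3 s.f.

67800 km²

The Mercator projection is conformal; its linear scale factor is the same in every direction and equals sec φ = 1/cos φ.
Areal scale = k² = sec²φ = 1/cos²(57.9°) = 1/0.5314² = 3.541.
True area = apparent / (areal scale) = 240000 / 3.541 ≈ 67800 km².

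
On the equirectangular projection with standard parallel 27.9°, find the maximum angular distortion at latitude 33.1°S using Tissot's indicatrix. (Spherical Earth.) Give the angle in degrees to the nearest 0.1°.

3.1°

In the equirectangular projection with standard parallel φ₀ = 27.9° (x = Rλ cos φ₀, y = Rφ), meridians are true-scale (h = 1) and the parallel scale is k = cos φ₀ / cos φ.
At 33.1°: h = 1.000, k = 1.055; principal scales a = 1.055, b = 1.000.
sin(ω/2) = (a − b)/(a + b) = 0.05497/2.055 = 0.02675, so ω = 2 arcsin(0.02675) ≈ 3.1°.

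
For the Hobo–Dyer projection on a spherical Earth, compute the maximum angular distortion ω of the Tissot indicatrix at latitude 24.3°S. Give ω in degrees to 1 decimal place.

15.8°

Hobo–Dyer is a cylindrical equal-area projection with standard parallels at ±37.5°. A cylindrical equal-area projection with standard parallel φ₀ has meridian scale h = cos φ / cos φ₀ and parallel scale k = cos φ₀ / cos φ (so areas are preserved, h·k = 1).
At 24.3°: h = 1.149, k = 0.8705; principal scales a = 1.149, b = 0.8705.
sin(ω/2) = (a − b)/(a + b) = 0.2783/2.019 = 0.1378, so ω = 2 arcsin(0.1378) ≈ 15.8°.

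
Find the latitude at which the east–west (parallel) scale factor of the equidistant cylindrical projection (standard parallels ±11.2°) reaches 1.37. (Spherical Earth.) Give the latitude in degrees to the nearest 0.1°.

44.3°

In the equirectangular projection with standard parallel φ₀ = 11.2° (x = Rλ cos φ₀, y = Rφ), meridians are true-scale (h = 1) and the parallel scale is k = cos φ₀ / cos φ.
k = cos φ₀ / cos φ = 1.37  ⇒  cos φ = cos 11.2° / 1.37 = 0.7160.
φ = arccos(0.7160) ≈ 44.3°.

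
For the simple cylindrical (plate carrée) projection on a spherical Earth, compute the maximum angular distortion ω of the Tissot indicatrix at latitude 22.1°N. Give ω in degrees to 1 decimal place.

In the plate carrée (x = Rλ, y = Rφ), meridians are true-scale (h = 1) and parallels are stretched by k = sec φ.
At 22.1°: h = 1.000, k = 1.079; principal scales a = 1.079, b = 1.000.
sin(ω/2) = (a − b)/(a + b) = 0.07930/2.079 = 0.03814, so ω = 2 arcsin(0.03814) ≈ 4.4°.

4.4°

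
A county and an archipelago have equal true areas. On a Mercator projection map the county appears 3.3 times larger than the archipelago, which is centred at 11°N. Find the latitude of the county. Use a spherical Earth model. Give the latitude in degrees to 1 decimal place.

57.3°

For equal true areas on Mercator, apparent areas scale as sec²φ, so the ratio is cos²φ₂ / cos²φ₁.
cos²φ₂ / cos²φ₁ = 3.3  ⇒  cos φ₁ = cos 11° / √3.3 = 0.9816/1.817 = 0.5404.
φ₁ = arccos(0.5404) ≈ 57.3°.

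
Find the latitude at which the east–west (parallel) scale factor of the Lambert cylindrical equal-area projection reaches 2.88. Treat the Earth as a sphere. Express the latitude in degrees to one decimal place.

69.7°

The Lambert cylindrical equal-area projection is the cylindrical equal-area projection with its standard parallel at the equator (φ₀ = 0). For cylindrical equal-area with standard parallel φ₀, h = cos φ / cos φ₀ and k = cos φ₀ / cos φ, so h·k = 1.
k = cos φ₀ / cos φ = 2.88  ⇒  cos φ = cos 0° / 2.88 = 0.3472.
φ = arccos(0.3472) ≈ 69.7°.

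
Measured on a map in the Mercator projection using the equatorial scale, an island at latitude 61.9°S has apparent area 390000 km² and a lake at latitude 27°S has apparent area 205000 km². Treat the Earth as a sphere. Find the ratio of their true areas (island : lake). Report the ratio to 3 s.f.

0.532

Mercator's areal exaggeration is sec²φ; hence true area = (apparent area) · cos²φ.
True area of island: 390000 × cos²(61.9°) = 390000 × 0.2219 = 86520 km².
True area of lake: 205000 × cos²(27°) = 205000 × 0.7939 = 162700 km².
Ratio = 86520 / 162700 ≈ 0.532.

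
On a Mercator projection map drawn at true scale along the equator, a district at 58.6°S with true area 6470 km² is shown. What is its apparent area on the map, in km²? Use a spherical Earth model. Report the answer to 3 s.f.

23800 km²

Mercator is conformal, so the point scale is isotropic: h = k = sec φ = 1/cos φ.
Areal scale = k² = sec²φ = 1/cos²(58.6°) = 1/0.5210² = 3.684.
Apparent area = 6470 × 3.684 ≈ 23800 km².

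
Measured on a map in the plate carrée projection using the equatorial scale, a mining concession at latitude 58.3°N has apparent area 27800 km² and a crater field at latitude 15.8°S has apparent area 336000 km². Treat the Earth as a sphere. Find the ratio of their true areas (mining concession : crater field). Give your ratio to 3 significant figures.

0.0452

Plate carrée has h = 1 and k = sec φ, giving areal scale sec φ; true area = (apparent area) · cos φ.
True area of mining concession: 27800 × cos(58.3°) = 27800 × 0.5255 = 14610 km².
True area of crater field: 336000 × cos(15.8°) = 336000 × 0.9622 = 323300 km².
Ratio = 14610 / 323300 ≈ 0.0452.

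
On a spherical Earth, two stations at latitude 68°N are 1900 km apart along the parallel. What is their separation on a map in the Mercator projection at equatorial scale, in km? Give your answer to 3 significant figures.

5070 km

Mercator is conformal, so the point scale is isotropic: h = k = sec φ = 1/cos φ.
Along the parallel, k = sec 68° = 1/0.3746 = 2.669.
Map distance = 1900 × 2.669 ≈ 5070 km.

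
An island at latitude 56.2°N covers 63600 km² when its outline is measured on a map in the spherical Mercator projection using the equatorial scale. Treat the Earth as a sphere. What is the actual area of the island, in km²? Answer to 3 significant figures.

For Mercator, h = k = sec φ (a conformal cylindrical projection has a single point scale, 1/cos φ).
Areal scale = k² = sec²φ = 1/cos²(56.2°) = 1/0.5563² = 3.231.
True area = apparent / (areal scale) = 63600 / 3.231 ≈ 19700 km².

19700 km²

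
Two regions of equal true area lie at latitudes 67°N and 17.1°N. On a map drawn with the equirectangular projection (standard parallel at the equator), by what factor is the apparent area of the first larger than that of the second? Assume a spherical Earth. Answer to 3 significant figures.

2.45

In the plate carrée (x = Rλ, y = Rφ), meridians are true-scale (h = 1) and parallels are stretched by k = sec φ.
Areal scale at 67°: h·k = 1.000 × 2.559 = 2.559.
Areal scale at 17.1°: h·k = 1.000 × 1.046 = 1.046.
Ratio = 2.559/1.046 ≈ 2.45.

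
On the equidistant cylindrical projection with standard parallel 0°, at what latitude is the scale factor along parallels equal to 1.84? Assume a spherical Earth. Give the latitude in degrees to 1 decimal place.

57.1°

Plate carrée: h = 1, k = sec φ along parallels.
sec φ = 1.84  ⇒  cos φ = 0.5435  ⇒  φ ≈ 57.1°.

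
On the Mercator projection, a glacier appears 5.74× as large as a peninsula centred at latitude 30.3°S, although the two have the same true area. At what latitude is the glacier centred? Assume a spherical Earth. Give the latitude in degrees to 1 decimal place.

For equal true areas on Mercator, apparent areas scale as sec²φ, so the ratio is cos²φ₂ / cos²φ₁.
cos²φ₂ / cos²φ₁ = 5.74  ⇒  cos φ₁ = cos 30.3° / √5.74 = 0.8634/2.396 = 0.3604.
φ₁ = arccos(0.3604) ≈ 68.9°.

68.9°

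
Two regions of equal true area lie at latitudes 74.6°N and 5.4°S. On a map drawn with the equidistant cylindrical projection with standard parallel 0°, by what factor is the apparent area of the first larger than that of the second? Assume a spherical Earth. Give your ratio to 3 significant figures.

3.75

For the equirectangular projection with φ₀ = 0 (plate carrée), h = 1 along meridians and k = sec φ along parallels.
Areal scale at 74.6°: h·k = 1.000 × 3.766 = 3.766.
Areal scale at 5.4°: h·k = 1.000 × 1.004 = 1.004.
Ratio = 3.766/1.004 ≈ 3.75.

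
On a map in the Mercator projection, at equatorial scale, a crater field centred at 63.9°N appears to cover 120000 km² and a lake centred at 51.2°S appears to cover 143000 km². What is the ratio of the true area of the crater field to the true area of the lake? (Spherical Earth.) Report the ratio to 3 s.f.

Mercator's areal exaggeration is sec²φ; hence true area = (apparent area) · cos²φ.
True area of crater field: 120000 × cos²(63.9°) = 120000 × 0.1935 = 23230 km².
True area of lake: 143000 × cos²(51.2°) = 143000 × 0.3926 = 56150 km².
Ratio = 23230 / 56150 ≈ 0.414.

0.414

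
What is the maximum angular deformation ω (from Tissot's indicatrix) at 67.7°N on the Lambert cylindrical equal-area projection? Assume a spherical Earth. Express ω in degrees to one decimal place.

The Lambert cylindrical equal-area projection is the cylindrical equal-area projection with its standard parallel at the equator (φ₀ = 0). A cylindrical equal-area projection with standard parallel φ₀ has meridian scale h = cos φ / cos φ₀ and parallel scale k = cos φ₀ / cos φ (so areas are preserved, h·k = 1).
At 67.7°: h = 0.3795, k = 2.635; principal scales a = 2.635, b = 0.3795.
sin(ω/2) = (a − b)/(a + b) = 2.256/3.015 = 0.7483, so ω = 2 arcsin(0.7483) ≈ 96.9°.

96.9°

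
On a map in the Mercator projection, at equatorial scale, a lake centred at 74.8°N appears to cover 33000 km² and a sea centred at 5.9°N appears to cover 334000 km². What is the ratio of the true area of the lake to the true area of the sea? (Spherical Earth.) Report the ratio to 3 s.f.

Since Mercator area scale is 1/cos²φ, the true area equals the apparent area multiplied by cos²φ.
True area of lake: 33000 × cos²(74.8°) = 33000 × 0.06874 = 2269 km².
True area of sea: 334000 × cos²(5.9°) = 334000 × 0.9894 = 330500 km².
Ratio = 2269 / 330500 ≈ 0.00686.

0.00686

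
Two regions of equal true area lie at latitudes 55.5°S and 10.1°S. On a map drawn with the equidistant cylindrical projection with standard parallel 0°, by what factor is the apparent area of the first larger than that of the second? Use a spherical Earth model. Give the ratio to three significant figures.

1.74

For the equirectangular projection with φ₀ = 0 (plate carrée), h = 1 along meridians and k = sec φ along parallels.
Areal scale at 55.5°: h·k = 1.000 × 1.766 = 1.766.
Areal scale at 10.1°: h·k = 1.000 × 1.016 = 1.016.
Ratio = 1.766/1.016 ≈ 1.74.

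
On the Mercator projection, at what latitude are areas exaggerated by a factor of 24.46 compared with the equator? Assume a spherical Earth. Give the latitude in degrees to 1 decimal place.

Mercator areal scale is sec²φ.
sec²φ = 24.46  ⇒  cos²φ = 0.04088  ⇒  cos φ = 0.2022.
φ = arccos(0.2022) ≈ 78.3°.

78.3°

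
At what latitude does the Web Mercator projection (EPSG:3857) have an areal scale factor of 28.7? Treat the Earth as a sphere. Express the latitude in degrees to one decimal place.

79.2°

Mercator areal scale is sec²φ.
sec²φ = 28.7  ⇒  cos²φ = 0.03484  ⇒  cos φ = 0.1867.
φ = arccos(0.1867) ≈ 79.2°.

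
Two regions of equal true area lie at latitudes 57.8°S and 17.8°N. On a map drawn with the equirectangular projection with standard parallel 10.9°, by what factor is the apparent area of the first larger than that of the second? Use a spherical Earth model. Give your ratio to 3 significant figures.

1.79

In the equirectangular projection with standard parallel φ₀ = 10.9° (x = Rλ cos φ₀, y = Rφ), meridians are true-scale (h = 1) and the parallel scale is k = cos φ₀ / cos φ.
Areal scale at 57.8°: h·k = 1.000 × 1.843 = 1.843.
Areal scale at 17.8°: h·k = 1.000 × 1.031 = 1.031.
Ratio = 1.843/1.031 ≈ 1.79.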